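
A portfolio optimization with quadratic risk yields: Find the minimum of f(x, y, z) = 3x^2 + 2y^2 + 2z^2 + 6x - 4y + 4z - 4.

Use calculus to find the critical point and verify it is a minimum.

f(x,y,z) = 3x^2 + 2y^2 + 2z^2 + 6x - 4y + 4z - 4
df/dx = 6x + (6) = 0 => x = -1
df/dy = 4y + (-4) = 0 => y = 1
df/dz = 4z + (4) = 0 => z = -1
f(-1,1,-1) = 3*(-1)^2 + 2*(1)^2 + 2*(-1)^2 + 6*(-1) + -4*(1) + 4*(-1) + -4 = -11
Hessian is diagonal with entries 6, 4, 4 > 0, confirmed minimum.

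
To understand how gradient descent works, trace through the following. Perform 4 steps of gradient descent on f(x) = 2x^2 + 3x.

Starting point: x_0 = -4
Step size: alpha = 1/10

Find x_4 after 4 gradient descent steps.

f(x) = 2x^2 + 3x, f'(x) = 4x + (3)
Step 1: f'(-4) = -13, x_1 = -4 - 1/10 * -13 = -27/10
Step 2: f'(-27/10) = -39/5, x_2 = -27/10 - 1/10 * -39/5 = -48/25
Step 3: f'(-48/25) = -117/25, x_3 = -48/25 - 1/10 * -117/25 = -363/250
Step 4: f'(-363/250) = -351/125, x_4 = -363/250 - 1/10 * -351/125 = -732/625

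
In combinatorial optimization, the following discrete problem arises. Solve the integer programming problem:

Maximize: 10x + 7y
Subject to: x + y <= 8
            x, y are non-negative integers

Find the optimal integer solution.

Objective: 10x + 7y, constraint: x + y <= 8
Coefficient of x is 10 >= coefficient of y is 7, so allocate the entire budget to x.
Optimal: x = 8, y = 0, value = 80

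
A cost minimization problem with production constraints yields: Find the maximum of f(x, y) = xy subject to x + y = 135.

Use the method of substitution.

Substitute y = 135 - x into f(x,y) = xy:
g(x) = x(135 - x) = 135x - x^2
g'(x) = 135 - 2x = 0  =>  x = 135/2
y = 135 - 135/2 = 135/2
Maximum value = (135/2) * (135/2) = 18225/4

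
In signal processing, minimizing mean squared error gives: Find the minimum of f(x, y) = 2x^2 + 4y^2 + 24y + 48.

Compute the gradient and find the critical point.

f(x,y) = 2x^2 + 4y^2 + 24y + 48
df/dx = 4x + (0) = 0  =>  x = 0
df/dy = 8y + (24) = 0  =>  y = -3
f(0, -3) = 2*(0)^2 + 4*(-3)^2 + 24*(-3) + 48 = 12
Hessian is diagonal with entries 4, 8 > 0, so this is a minimum.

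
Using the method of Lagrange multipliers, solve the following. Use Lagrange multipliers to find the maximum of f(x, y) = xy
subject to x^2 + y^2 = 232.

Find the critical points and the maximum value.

Lagrange conditions: y = 2*lambda*x and x = 2*lambda*y
If x = 0 then y = 0, violating the constraint, so x, y != 0.
Dividing: y/x = x/y => x^2 = y^2 => y = x or y = -x
Constraint: 2x^2 = 232 => x^2 = 116 => x = +/-sqrt(116)
Critical points: (sqrt(116), sqrt(116)), (-sqrt(116), -sqrt(116)), (sqrt(116), -sqrt(116)), (-sqrt(116), sqrt(116))
  y = x:  xy = x^2 = 116  at (sqrt(116), sqrt(116)) and (-sqrt(116), -sqrt(116))
  y = -x: xy = -x^2 = -116 at (sqrt(116), -sqrt(116)) and (-sqrt(116), sqrt(116))
Maximum xy = 116 at (sqrt(116), sqrt(116)) and (-sqrt(116), -sqrt(116))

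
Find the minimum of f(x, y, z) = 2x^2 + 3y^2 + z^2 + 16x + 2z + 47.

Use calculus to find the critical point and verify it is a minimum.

f(x,y,z) = 2x^2 + 3y^2 + z^2 + 16x + 2z + 47
df/dx = 4x + (16) = 0 => x = -4
df/dy = 6y + (0) = 0 => y = 0
df/dz = 2z + (2) = 0 => z = -1
f(-4,0,-1) = 2*(-4)^2 + 3*(0)^2 + 1*(-1)^2 + 16*(-4) + 2*(-1) + 47 = 14
Hessian is diagonal with entries 4, 6, 2 > 0, confirmed minimum.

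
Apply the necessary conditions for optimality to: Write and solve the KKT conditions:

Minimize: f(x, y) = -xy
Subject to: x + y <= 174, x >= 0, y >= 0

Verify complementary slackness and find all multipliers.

Problem: min -xy s.t. x + y <= 174 (multiplier lambda), x >= 0 (mu_x), y >= 0 (mu_y)
KKT stationarity: -y + lambda - mu_x = 0, -x + lambda - mu_y = 0, with lambda, mu_x, mu_y >= 0
Complementary slackness: lambda*(x + y - 174) = 0, mu_x*x = 0, mu_y*y = 0
If lambda = 0: y = -mu_x <= 0 and x = -mu_y <= 0 force x = y = 0 with f = 0; but x = y = 87 is feasible with f = -7569 < 0, so this is not the minimum. Hence lambda > 0 and x + y = 174.
Try x > 0, y > 0 (so mu_x = mu_y = 0): y = lambda, x = lambda => x = y = lambda
x + y = 174 => 2*lambda = 174 => lambda = 87
x* = y* = 87 > 0, consistent with mu_x = mu_y = 0.
(Any feasible point with x = 0 or y = 0 has f = 0 > -7569, so the minimum is not on those boundaries.)
min(-xy) = -7569 (i.e. max xy = 7569)
Multipliers: lambda = 87, mu_x = 0, mu_y = 0
Complementary slackness: lambda*(x + y - 174) = 87*(87 + 87 - 174) = 0, mu_x*x = 0*87 = 0, mu_y*y = 0*87 = 0. Satisfied.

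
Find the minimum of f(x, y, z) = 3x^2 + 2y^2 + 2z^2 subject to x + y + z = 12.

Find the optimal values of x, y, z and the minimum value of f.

Using Lagrange multipliers on f = 3x^2 + 2y^2 + 2z^2 with constraint x + y + z = 12:
Conditions: 2*3*x = lambda, 2*2*y = lambda, 2*2*z = lambda
So x = lambda/6, y = lambda/4, z = lambda/4
Substituting into constraint: lambda * (2/3) = 12
lambda = 18
x = 3, y = 9/2, z = 9/2
Minimum value = 108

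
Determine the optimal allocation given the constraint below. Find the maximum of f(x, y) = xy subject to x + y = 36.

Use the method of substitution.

Substitute y = 36 - x into f(x,y) = xy:
g(x) = x(36 - x) = 36x - x^2
g'(x) = 36 - 2x = 0  =>  x = 18
y = 36 - 18 = 18
Maximum value = 18 * 18 = 324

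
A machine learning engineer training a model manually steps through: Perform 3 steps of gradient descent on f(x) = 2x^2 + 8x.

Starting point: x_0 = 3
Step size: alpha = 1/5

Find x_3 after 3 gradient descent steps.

f(x) = 2x^2 + 8x, f'(x) = 4x + (8)
Step 1: f'(3) = 20, x_1 = 3 - 1/5 * 20 = -1
Step 2: f'(-1) = 4, x_2 = -1 - 1/5 * 4 = -9/5
Step 3: f'(-9/5) = 4/5, x_3 = -9/5 - 1/5 * 4/5 = -49/25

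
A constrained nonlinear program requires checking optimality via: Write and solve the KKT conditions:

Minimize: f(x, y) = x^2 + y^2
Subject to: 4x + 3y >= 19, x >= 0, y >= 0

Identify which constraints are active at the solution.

KKT conditions for min x^2 + y^2 s.t. 4x + 3y >= 19, x >= 0, y >= 0:
Stationarity: 2x = mu*4 + mu_x, 2y = mu*3 + mu_y, with mu, mu_x, mu_y >= 0
Complementary slackness: mu*(4x + 3y - 19) = 0, mu_x*x = 0, mu_y*y = 0
(0, 0) is infeasible (4*0 + 3*0 < 19), so if mu = 0 stationarity would force x = mu_x/2 >= 0, y = mu_y/2 >= 0 with mu_x*x = mu_y*y = 0, i.e. x = y = 0: contradiction. Hence mu > 0 and 4x + 3y = 19 is active.
Try x > 0, y > 0 (so mu_x = mu_y = 0): x = 4*mu/2, y = 3*mu/2
Substitute: 4*(4*mu/2) + 3*(3*mu/2) = 19
  mu*25/2 = 19 => mu = 38/25
x* = 76/25 > 0, y* = 57/25 > 0, consistent with mu_x = mu_y = 0.
f is convex and the constraints are linear, so this KKT point is the global minimum.
f* = 361/25
Active constraints: 4x + 3y >= 19 (holds with equality, mu = 38/25 > 0); x >= 0 and y >= 0 are inactive (mu_x = mu_y = 0).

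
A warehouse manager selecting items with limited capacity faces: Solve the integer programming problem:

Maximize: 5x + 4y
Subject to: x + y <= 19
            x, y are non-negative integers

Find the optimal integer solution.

Objective: 5x + 4y, constraint: x + y <= 19
Coefficient of x is 5 >= coefficient of y is 4, so allocate the entire budget to x.
Optimal: x = 19, y = 0, value = 95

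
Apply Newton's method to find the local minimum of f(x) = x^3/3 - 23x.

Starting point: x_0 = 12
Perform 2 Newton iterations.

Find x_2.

f(x) = x^3/3 - 23x
f'(x) = x^2 - 23, f''(x) = 2x
Newton update: x_{n+1} = x_n - (x_n^2 - 23)/(2*x_n)
Step 1: x_0 = 12, f'=121, f''=24, x_1 = 167/24
Step 2: x_1 = 167/24, f'=14641/576, f''=167/12, x_2 = 41137/8016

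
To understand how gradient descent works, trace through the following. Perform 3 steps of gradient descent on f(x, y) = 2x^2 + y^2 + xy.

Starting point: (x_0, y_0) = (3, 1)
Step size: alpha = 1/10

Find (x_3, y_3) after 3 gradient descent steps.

f(x,y) = 2x^2 + y^2 + xy
grad_x = 4x + 1y, grad_y = 2y + 1x
Step 1: grad = (13, 5), (17/10, 1/2)
Step 2: grad = (73/10, 27/10), (97/100, 23/100)
Step 3: grad = (411/100, 143/100), (559/1000, 87/1000)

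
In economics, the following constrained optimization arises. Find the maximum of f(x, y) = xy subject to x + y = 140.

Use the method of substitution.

Substitute y = 140 - x into f(x,y) = xy:
g(x) = x(140 - x) = 140x - x^2
g'(x) = 140 - 2x = 0  =>  x = 70
y = 140 - 70 = 70
Maximum value = 70 * 70 = 4900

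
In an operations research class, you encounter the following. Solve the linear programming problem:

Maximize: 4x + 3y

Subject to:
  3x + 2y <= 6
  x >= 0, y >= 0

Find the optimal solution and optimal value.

The feasible region has vertices at [(0, 0), (2, 0), (0, 3)].
Checking objective 4x + 3y at each vertex:
  (0, 0): 4*0 + 3*0 = 0
  (2, 0): 4*2 + 3*0 = 8
  (0, 3): 4*0 + 3*3 = 9
Maximum is 9 at (0, 3).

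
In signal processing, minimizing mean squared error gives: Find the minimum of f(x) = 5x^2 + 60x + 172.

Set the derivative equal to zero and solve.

f(x) = 5x^2 + 60x + 172
f'(x) = 10x + (60) = 0
x = -60/10 = -6
f(-6) = -8
Since f''(x) = 10 > 0, this is a minimum.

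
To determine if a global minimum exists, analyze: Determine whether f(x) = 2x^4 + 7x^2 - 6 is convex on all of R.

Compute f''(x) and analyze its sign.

f(x) = 2x^4 + 7x^2 - 6
f'(x) = 8x^3 + 14x
f''(x) = 24x^2 + 14
f''(x) = 24x^2 + 14 >= 14 > 0 for all x
Therefore, f is convex on R.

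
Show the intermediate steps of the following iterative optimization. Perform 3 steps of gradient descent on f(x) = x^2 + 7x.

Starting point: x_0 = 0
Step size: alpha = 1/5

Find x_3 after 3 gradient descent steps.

f(x) = x^2 + 7x, f'(x) = 2x + (7)
Step 1: f'(0) = 7, x_1 = 0 - 1/5 * 7 = -7/5
Step 2: f'(-7/5) = 21/5, x_2 = -7/5 - 1/5 * 21/5 = -56/25
Step 3: f'(-56/25) = 63/25, x_3 = -56/25 - 1/5 * 63/25 = -343/125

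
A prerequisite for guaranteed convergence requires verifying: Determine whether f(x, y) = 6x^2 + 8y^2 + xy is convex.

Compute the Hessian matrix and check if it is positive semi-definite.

f(x,y) = 6x^2 + 8y^2 + xy
Hessian H = [[12, 1], [1, 16]]
trace(H) = 28, det(H) = 191
Eigenvalues: (28 +/- sqrt(20)) / 2 = 16.24, 11.76
Since both eigenvalues > 0, f is convex.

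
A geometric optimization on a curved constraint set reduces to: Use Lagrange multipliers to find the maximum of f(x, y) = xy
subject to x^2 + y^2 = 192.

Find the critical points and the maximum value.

Lagrange conditions: y = 2*lambda*x and x = 2*lambda*y
If x = 0 then y = 0, violating the constraint, so x, y != 0.
Dividing: y/x = x/y => x^2 = y^2 => y = x or y = -x
Constraint: 2x^2 = 192 => x^2 = 96 => x = +/-sqrt(96)
Critical points: (sqrt(96), sqrt(96)), (-sqrt(96), -sqrt(96)), (sqrt(96), -sqrt(96)), (-sqrt(96), sqrt(96))
  y = x:  xy = x^2 = 96  at (sqrt(96), sqrt(96)) and (-sqrt(96), -sqrt(96))
  y = -x: xy = -x^2 = -96 at (sqrt(96), -sqrt(96)) and (-sqrt(96), sqrt(96))
Maximum xy = 96 at (sqrt(96), sqrt(96)) and (-sqrt(96), -sqrt(96))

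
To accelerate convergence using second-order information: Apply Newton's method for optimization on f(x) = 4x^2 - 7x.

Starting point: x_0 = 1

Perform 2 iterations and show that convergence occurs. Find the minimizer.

f(x) = 4x^2 - 7x, f'(x) = 8x + (-7), f''(x) = 8
Step 1: f'(1) = 1, x_1 = 1 - 1/8 = 7/8
Step 2: f'(7/8) = 0, x_2 = 7/8 (converged)
Newton's method converges in 1 step for quadratics.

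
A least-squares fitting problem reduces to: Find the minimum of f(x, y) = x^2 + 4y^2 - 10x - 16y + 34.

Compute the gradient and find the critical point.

f(x,y) = x^2 + 4y^2 - 10x - 16y + 34
df/dx = 2x + (-10) = 0  =>  x = 5
df/dy = 8y + (-16) = 0  =>  y = 2
f(5, 2) = 1*(5)^2 + 4*(2)^2 + -10*(5) + -16*(2) + 34 = -7
Hessian is diagonal with entries 2, 8 > 0, so this is a minimum.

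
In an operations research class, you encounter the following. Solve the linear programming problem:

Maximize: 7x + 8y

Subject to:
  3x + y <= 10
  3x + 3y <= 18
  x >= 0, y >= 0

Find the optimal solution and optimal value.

Feasible vertices: (0, 0), (0, 6), (2, 4), (10/3, 0)
Objective 7x + 8y at each:
  (0, 0): 0
  (0, 6): 48
  (2, 4): 46
  (10/3, 0): 70/3
Maximum is 48 at (0, 6).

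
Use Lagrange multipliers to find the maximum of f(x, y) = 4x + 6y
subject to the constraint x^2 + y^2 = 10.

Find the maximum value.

Set up Lagrange conditions: grad f = lambda * grad g
  4 = 2*lambda*x
  6 = 2*lambda*y
From these: x/y = 4/6, so x = 4t, y = 6t for some t.
Substitute into constraint: (4t)^2 + (6t)^2 = 10
  t^2 * 52 = 10
  t = sqrt(10/52)
Maximum = 4*x + 6*y = (4^2 + 6^2)*t = 52 * sqrt(10/52) = sqrt(520)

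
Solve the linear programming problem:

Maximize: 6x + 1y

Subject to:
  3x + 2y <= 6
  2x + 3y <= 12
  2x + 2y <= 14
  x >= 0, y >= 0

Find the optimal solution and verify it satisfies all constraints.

Feasible vertices: (0, 0), (0, 3), (2, 0)
Objective 6x + 1y at each vertex:
  (0, 0): 0
  (0, 3): 3
  (2, 0): 12
Maximum is 12 at (2, 0).
Verify constraints at (x, y) = (2, 0):
  3*2 + 2*0 = 6 <= 6 (active)
  2*2 + 3*0 = 4 <= 12
  2*2 + 2*0 = 4 <= 14
  x = 2 >= 0, y = 0 >= 0. All constraints satisfied.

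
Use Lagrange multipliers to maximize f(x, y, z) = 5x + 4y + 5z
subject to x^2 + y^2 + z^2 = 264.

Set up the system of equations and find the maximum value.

Lagrange conditions: 5 = 2*lambda*x, 4 = 2*lambda*y, 5 = 2*lambda*z
So x:5 = y:4 = z:5, i.e. x = 5t, y = 4t, z = 5t
Constraint: t^2*(5^2 + 4^2 + 5^2) = 264
  t^2 * 66 = 264  =>  t = sqrt(4)
Maximum = 5*5t + 4*4t + 5*5t = 66*sqrt(4) = 132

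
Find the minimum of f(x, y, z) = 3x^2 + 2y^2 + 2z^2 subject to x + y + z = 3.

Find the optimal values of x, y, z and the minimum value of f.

Using Lagrange multipliers on f = 3x^2 + 2y^2 + 2z^2 with constraint x + y + z = 3:
Conditions: 2*3*x = lambda, 2*2*y = lambda, 2*2*z = lambda
So x = lambda/6, y = lambda/4, z = lambda/4
Substituting into constraint: lambda * (2/3) = 3
lambda = 9/2
x = 3/4, y = 9/8, z = 9/8
Minimum value = 27/4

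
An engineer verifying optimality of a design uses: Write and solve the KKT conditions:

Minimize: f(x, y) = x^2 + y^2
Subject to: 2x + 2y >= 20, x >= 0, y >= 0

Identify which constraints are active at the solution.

KKT conditions for min x^2 + y^2 s.t. 2x + 2y >= 20, x >= 0, y >= 0:
Stationarity: 2x = mu*2 + mu_x, 2y = mu*2 + mu_y, with mu, mu_x, mu_y >= 0
Complementary slackness: mu*(2x + 2y - 20) = 0, mu_x*x = 0, mu_y*y = 0
(0, 0) is infeasible (2*0 + 2*0 < 20), so if mu = 0 stationarity would force x = mu_x/2 >= 0, y = mu_y/2 >= 0 with mu_x*x = mu_y*y = 0, i.e. x = y = 0: contradiction. Hence mu > 0 and 2x + 2y = 20 is active.
Try x > 0, y > 0 (so mu_x = mu_y = 0): x = 2*mu/2, y = 2*mu/2
Substitute: 2*(2*mu/2) + 2*(2*mu/2) = 20
  mu*8/2 = 20 => mu = 5
x* = 5 > 0, y* = 5 > 0, consistent with mu_x = mu_y = 0.
f is convex and the constraints are linear, so this KKT point is the global minimum.
f* = 50
Active constraints: 2x + 2y >= 20 (holds with equality, mu = 5 > 0); x >= 0 and y >= 0 are inactive (mu_x = mu_y = 0).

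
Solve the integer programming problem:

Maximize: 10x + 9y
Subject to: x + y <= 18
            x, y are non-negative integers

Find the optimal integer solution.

Objective: 10x + 9y, constraint: x + y <= 18
Coefficient of x is 10 >= coefficient of y is 9, so allocate the entire budget to x.
Optimal: x = 18, y = 0, value = 180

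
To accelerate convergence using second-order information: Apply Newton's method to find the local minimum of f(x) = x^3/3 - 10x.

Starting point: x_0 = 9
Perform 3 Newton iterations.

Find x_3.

f(x) = x^3/3 - 10x
f'(x) = x^2 - 10, f''(x) = 2x
Newton update: x_{n+1} = x_n - (x_n^2 - 10)/(2*x_n)
Step 1: x_0 = 9, f'=71, f''=18, x_1 = 91/18
Step 2: x_1 = 91/18, f'=5041/324, f''=91/9, x_2 = 11521/3276
Step 3: x_2 = 11521/3276, f'=25411681/10732176, f''=11521/1638, x_3 = 240055201/75485592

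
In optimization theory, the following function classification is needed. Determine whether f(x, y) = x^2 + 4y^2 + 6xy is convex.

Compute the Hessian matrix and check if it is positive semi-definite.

f(x,y) = x^2 + 4y^2 + 6xy
Hessian H = [[2, 6], [6, 8]]
trace(H) = 10, det(H) = -20
Eigenvalues: (10 +/- sqrt(180)) / 2 = 11.71, -1.708
Since not both eigenvalues positive, f is neither convex nor concave.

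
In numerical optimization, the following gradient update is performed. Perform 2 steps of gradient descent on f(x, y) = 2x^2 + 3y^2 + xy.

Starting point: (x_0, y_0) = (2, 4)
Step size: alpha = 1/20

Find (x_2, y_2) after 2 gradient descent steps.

f(x,y) = 2x^2 + 3y^2 + xy
grad_x = 4x + 1y, grad_y = 6y + 1x
Step 1: grad = (12, 26), (7/5, 27/10)
Step 2: grad = (83/10, 88/5), (197/200, 91/50)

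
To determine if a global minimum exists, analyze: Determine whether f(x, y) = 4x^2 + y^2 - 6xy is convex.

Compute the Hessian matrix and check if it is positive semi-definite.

f(x,y) = 4x^2 + y^2 - 6xy
Hessian H = [[8, -6], [-6, 2]]
trace(H) = 10, det(H) = -20
Eigenvalues: (10 +/- sqrt(180)) / 2 = 11.71, -1.708
Since not both eigenvalues positive, f is neither convex nor concave.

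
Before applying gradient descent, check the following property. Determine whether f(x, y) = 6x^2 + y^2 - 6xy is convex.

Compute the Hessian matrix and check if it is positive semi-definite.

f(x,y) = 6x^2 + y^2 - 6xy
Hessian H = [[12, -6], [-6, 2]]
trace(H) = 14, det(H) = -12
Eigenvalues: (14 +/- sqrt(244)) / 2 = 14.81, -0.8102
Since not both eigenvalues positive, f is neither convex nor concave.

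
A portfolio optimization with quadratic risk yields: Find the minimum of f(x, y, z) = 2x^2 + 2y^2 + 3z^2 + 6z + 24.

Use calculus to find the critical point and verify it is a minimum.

f(x,y,z) = 2x^2 + 2y^2 + 3z^2 + 6z + 24
df/dx = 4x + (0) = 0 => x = 0
df/dy = 4y + (0) = 0 => y = 0
df/dz = 6z + (6) = 0 => z = -1
f(0,0,-1) = 2*(0)^2 + 2*(0)^2 + 3*(-1)^2 + 6*(-1) + 24 = 21
Hessian is diagonal with entries 4, 4, 6 > 0, confirmed minimum.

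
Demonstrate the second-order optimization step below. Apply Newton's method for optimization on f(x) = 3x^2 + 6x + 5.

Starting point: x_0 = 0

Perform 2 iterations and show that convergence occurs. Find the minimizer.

f(x) = 3x^2 + 6x + 5, f'(x) = 6x + (6), f''(x) = 6
Step 1: f'(0) = 6, x_1 = 0 - 6/6 = -1
Step 2: f'(-1) = 0, x_2 = -1 (converged)
Newton's method converges in 1 step for quadratics.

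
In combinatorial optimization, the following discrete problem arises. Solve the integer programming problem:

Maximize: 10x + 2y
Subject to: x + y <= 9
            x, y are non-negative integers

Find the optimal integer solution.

Objective: 10x + 2y, constraint: x + y <= 9
Coefficient of x is 10 >= coefficient of y is 2, so allocate the entire budget to x.
Optimal: x = 9, y = 0, value = 90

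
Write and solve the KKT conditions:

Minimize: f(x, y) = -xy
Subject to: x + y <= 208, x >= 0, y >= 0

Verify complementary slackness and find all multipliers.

Problem: min -xy s.t. x + y <= 208 (multiplier lambda), x >= 0 (mu_x), y >= 0 (mu_y)
KKT stationarity: -y + lambda - mu_x = 0, -x + lambda - mu_y = 0, with lambda, mu_x, mu_y >= 0
Complementary slackness: lambda*(x + y - 208) = 0, mu_x*x = 0, mu_y*y = 0
If lambda = 0: y = -mu_x <= 0 and x = -mu_y <= 0 force x = y = 0 with f = 0; but x = y = 104 is feasible with f = -10816 < 0, so this is not the minimum. Hence lambda > 0 and x + y = 208.
Try x > 0, y > 0 (so mu_x = mu_y = 0): y = lambda, x = lambda => x = y = lambda
x + y = 208 => 2*lambda = 208 => lambda = 104
x* = y* = 104 > 0, consistent with mu_x = mu_y = 0.
(Any feasible point with x = 0 or y = 0 has f = 0 > -10816, so the minimum is not on those boundaries.)
min(-xy) = -10816 (i.e. max xy = 10816)
Multipliers: lambda = 104, mu_x = 0, mu_y = 0
Complementary slackness: lambda*(x + y - 208) = 104*(104 + 104 - 208) = 0, mu_x*x = 0*104 = 0, mu_y*y = 0*104 = 0. Satisfied.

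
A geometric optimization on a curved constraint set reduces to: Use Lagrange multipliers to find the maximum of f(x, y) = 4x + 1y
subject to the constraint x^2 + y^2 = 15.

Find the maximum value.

Set up Lagrange conditions: grad f = lambda * grad g
  4 = 2*lambda*x
  1 = 2*lambda*y
From these: x/y = 4/1, so x = 4t, y = 1t for some t.
Substitute into constraint: (4t)^2 + (1t)^2 = 15
  t^2 * 17 = 15
  t = sqrt(15/17)
Maximum = 4*x + 1*y = (4^2 + 1^2)*t = 17 * sqrt(15/17) = sqrt(255)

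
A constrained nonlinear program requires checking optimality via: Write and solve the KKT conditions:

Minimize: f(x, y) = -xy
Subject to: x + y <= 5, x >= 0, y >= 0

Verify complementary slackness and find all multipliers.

Problem: min -xy s.t. x + y <= 5 (multiplier lambda), x >= 0 (mu_x), y >= 0 (mu_y)
KKT stationarity: -y + lambda - mu_x = 0, -x + lambda - mu_y = 0, with lambda, mu_x, mu_y >= 0
Complementary slackness: lambda*(x + y - 5) = 0, mu_x*x = 0, mu_y*y = 0
If lambda = 0: y = -mu_x <= 0 and x = -mu_y <= 0 force x = y = 0 with f = 0; but x = y = 5/2 is feasible with f = -25/4 < 0, so this is not the minimum. Hence lambda > 0 and x + y = 5.
Try x > 0, y > 0 (so mu_x = mu_y = 0): y = lambda, x = lambda => x = y = lambda
x + y = 5 => 2*lambda = 5 => lambda = 5/2
x* = y* = 5/2 > 0, consistent with mu_x = mu_y = 0.
(Any feasible point with x = 0 or y = 0 has f = 0 > -25/4, so the minimum is not on those boundaries.)
min(-xy) = -25/4 (i.e. max xy = 25/4)
Multipliers: lambda = 5/2, mu_x = 0, mu_y = 0
Complementary slackness: lambda*(x + y - 5) = 5/2*(5/2 + 5/2 - 5) = 0, mu_x*x = 0*5/2 = 0, mu_y*y = 0*5/2 = 0. Satisfied.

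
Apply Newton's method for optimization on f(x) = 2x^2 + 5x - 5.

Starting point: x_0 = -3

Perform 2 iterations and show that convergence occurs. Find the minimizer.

f(x) = 2x^2 + 5x - 5, f'(x) = 4x + (5), f''(x) = 4
Step 1: f'(-3) = -7, x_1 = -3 - -7/4 = -5/4
Step 2: f'(-5/4) = 0, x_2 = -5/4 (converged)
Newton's method converges in 1 step for quadratics.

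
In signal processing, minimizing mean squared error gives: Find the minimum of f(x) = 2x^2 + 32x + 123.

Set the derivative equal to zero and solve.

f(x) = 2x^2 + 32x + 123
f'(x) = 4x + (32) = 0
x = -32/4 = -8
f(-8) = -5
Since f''(x) = 4 > 0, this is a minimum.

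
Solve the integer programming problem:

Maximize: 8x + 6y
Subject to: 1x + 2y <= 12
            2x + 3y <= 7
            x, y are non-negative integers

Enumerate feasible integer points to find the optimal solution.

Constraint 1: 1x + 2y <= 12
Constraint 2: 2x + 3y <= 7
Feasible x range (need y >= 0): 0 <= x <= min(12/1, 7/2) => x in {0, ..., 3}.
Enumerate feasible integer points row by row (the coefficient of y is 6 > 0, so for each x the largest feasible y gives the best value):
  x = 0: y <= min((12 - 1*0)/2, (7 - 2*0)/3) => y in {0, ..., 2}; best 8*0 + 6*2 = 12
  x = 1: y <= min((12 - 1*1)/2, (7 - 2*1)/3) => y in {0, ..., 1}; best 8*1 + 6*1 = 14
  x = 2: y <= min((12 - 1*2)/2, (7 - 2*2)/3) => y in {0, ..., 1}; best 8*2 + 6*1 = 22
  x = 3: y <= min((12 - 1*3)/2, (7 - 2*3)/3) => y in {0}; best 8*3 + 6*0 = 24
The maximum 8x + 6y = 24 is achieved at x = 3, y = 0.
Check: 1*3 + 2*0 = 3 <= 12 and 2*3 + 3*0 = 6 <= 7.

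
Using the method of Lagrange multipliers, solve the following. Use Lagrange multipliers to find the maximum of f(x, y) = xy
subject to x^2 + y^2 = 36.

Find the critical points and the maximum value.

Lagrange conditions: y = 2*lambda*x and x = 2*lambda*y
If x = 0 then y = 0, violating the constraint, so x, y != 0.
Dividing: y/x = x/y => x^2 = y^2 => y = x or y = -x
Constraint: 2x^2 = 36 => x^2 = 18 => x = +/-sqrt(18)
Critical points: (sqrt(18), sqrt(18)), (-sqrt(18), -sqrt(18)), (sqrt(18), -sqrt(18)), (-sqrt(18), sqrt(18))
  y = x:  xy = x^2 = 18  at (sqrt(18), sqrt(18)) and (-sqrt(18), -sqrt(18))
  y = -x: xy = -x^2 = -18 at (sqrt(18), -sqrt(18)) and (-sqrt(18), sqrt(18))
Maximum xy = 18 at (sqrt(18), sqrt(18)) and (-sqrt(18), -sqrt(18))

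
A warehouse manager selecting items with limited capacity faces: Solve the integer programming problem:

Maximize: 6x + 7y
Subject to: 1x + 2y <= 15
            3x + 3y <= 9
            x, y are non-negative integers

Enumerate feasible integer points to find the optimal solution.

Constraint 1: 1x + 2y <= 15
Constraint 2: 3x + 3y <= 9
Feasible x range (need y >= 0): 0 <= x <= min(15/1, 9/3) => x in {0, ..., 3}.
Enumerate feasible integer points row by row (the coefficient of y is 7 > 0, so for each x the largest feasible y gives the best value):
  x = 0: y <= min((15 - 1*0)/2, (9 - 3*0)/3) => y in {0, ..., 3}; best 6*0 + 7*3 = 21
  x = 1: y <= min((15 - 1*1)/2, (9 - 3*1)/3) => y in {0, ..., 2}; best 6*1 + 7*2 = 20
  x = 2: y <= min((15 - 1*2)/2, (9 - 3*2)/3) => y in {0, ..., 1}; best 6*2 + 7*1 = 19
  x = 3: y <= min((15 - 1*3)/2, (9 - 3*3)/3) => y in {0}; best 6*3 + 7*0 = 18
The maximum 6x + 7y = 21 is achieved at x = 0, y = 3.
Check: 1*0 + 2*3 = 6 <= 15 and 3*0 + 3*3 = 9 <= 9.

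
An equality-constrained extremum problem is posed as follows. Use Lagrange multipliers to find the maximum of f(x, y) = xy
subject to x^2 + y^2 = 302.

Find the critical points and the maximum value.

Lagrange conditions: y = 2*lambda*x and x = 2*lambda*y
If x = 0 then y = 0, violating the constraint, so x, y != 0.
Dividing: y/x = x/y => x^2 = y^2 => y = x or y = -x
Constraint: 2x^2 = 302 => x^2 = 151 => x = +/-sqrt(151)
Critical points: (sqrt(151), sqrt(151)), (-sqrt(151), -sqrt(151)), (sqrt(151), -sqrt(151)), (-sqrt(151), sqrt(151))
  y = x:  xy = x^2 = 151  at (sqrt(151), sqrt(151)) and (-sqrt(151), -sqrt(151))
  y = -x: xy = -x^2 = -151 at (sqrt(151), -sqrt(151)) and (-sqrt(151), sqrt(151))
Maximum xy = 151 at (sqrt(151), sqrt(151)) and (-sqrt(151), -sqrt(151))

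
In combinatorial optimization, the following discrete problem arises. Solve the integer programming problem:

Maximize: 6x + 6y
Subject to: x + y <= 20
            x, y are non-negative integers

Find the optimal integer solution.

Objective: 6x + 6y, constraint: x + y <= 20
Coefficient of x is 6 >= coefficient of y is 6, so allocate the entire budget to x.
Optimal: x = 20, y = 0, value = 120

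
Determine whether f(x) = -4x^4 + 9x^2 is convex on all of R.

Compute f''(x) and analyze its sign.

f(x) = -4x^4 + 9x^2
f'(x) = -16x^3 + 18x
f''(x) = -48x^2 + 18
f''(x) = -48x^2 + 18 -> -inf as |x| -> inf
Therefore, f is not globally convex on R.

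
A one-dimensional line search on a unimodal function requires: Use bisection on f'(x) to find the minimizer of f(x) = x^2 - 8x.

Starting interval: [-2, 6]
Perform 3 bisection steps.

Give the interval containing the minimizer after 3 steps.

Finding critical point of f(x) = x^2 - 8x using bisection on f'(x) = 2x + -8.
f'(x) = 0 when x = 4.
Starting interval: [-2, 6]
Step 1: mid = 2, f'(mid) = -4, new interval = [2, 6]
Step 2: mid = 4, f'(mid) = 0, new interval = [4, 4]
Step 3: mid = 4, f'(mid) = 0, new interval = [4, 4]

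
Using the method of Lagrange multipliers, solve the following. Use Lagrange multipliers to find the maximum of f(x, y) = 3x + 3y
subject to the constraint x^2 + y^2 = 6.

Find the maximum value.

Set up Lagrange conditions: grad f = lambda * grad g
  3 = 2*lambda*x
  3 = 2*lambda*y
From these: x/y = 3/3, so x = 3t, y = 3t for some t.
Substitute into constraint: (3t)^2 + (3t)^2 = 6
  t^2 * 18 = 6
  t = sqrt(6/18)
Maximum = 3*x + 3*y = (3^2 + 3^2)*t = 18 * sqrt(6/18) = sqrt(108)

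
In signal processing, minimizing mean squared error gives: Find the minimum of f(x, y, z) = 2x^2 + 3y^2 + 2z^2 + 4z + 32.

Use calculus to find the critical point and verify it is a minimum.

f(x,y,z) = 2x^2 + 3y^2 + 2z^2 + 4z + 32
df/dx = 4x + (0) = 0 => x = 0
df/dy = 6y + (0) = 0 => y = 0
df/dz = 4z + (4) = 0 => z = -1
f(0,0,-1) = 2*(0)^2 + 3*(0)^2 + 2*(-1)^2 + 4*(-1) + 32 = 30
Hessian is diagonal with entries 4, 6, 4 > 0, confirmed minimum.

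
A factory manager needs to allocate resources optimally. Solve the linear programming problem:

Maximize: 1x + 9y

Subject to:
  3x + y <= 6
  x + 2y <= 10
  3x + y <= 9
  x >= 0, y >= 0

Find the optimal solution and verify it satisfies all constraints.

Feasible vertices: (0, 0), (0, 5), (2/5, 24/5), (2, 0)
Objective 1x + 9y at each vertex:
  (0, 0): 0
  (0, 5): 45
  (2/5, 24/5): 218/5
  (2, 0): 2
Maximum is 45 at (0, 5).
Verify constraints at (x, y) = (0, 5):
  3*0 + 1*5 = 5 <= 6
  1*0 + 2*5 = 10 <= 10 (active)
  3*0 + 1*5 = 5 <= 9
  x = 0 >= 0, y = 5 >= 0. All constraints satisfied.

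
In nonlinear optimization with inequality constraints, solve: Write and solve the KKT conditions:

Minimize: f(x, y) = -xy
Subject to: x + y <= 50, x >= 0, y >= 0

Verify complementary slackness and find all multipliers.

Problem: min -xy s.t. x + y <= 50 (multiplier lambda), x >= 0 (mu_x), y >= 0 (mu_y)
KKT stationarity: -y + lambda - mu_x = 0, -x + lambda - mu_y = 0, with lambda, mu_x, mu_y >= 0
Complementary slackness: lambda*(x + y - 50) = 0, mu_x*x = 0, mu_y*y = 0
If lambda = 0: y = -mu_x <= 0 and x = -mu_y <= 0 force x = y = 0 with f = 0; but x = y = 25 is feasible with f = -625 < 0, so this is not the minimum. Hence lambda > 0 and x + y = 50.
Try x > 0, y > 0 (so mu_x = mu_y = 0): y = lambda, x = lambda => x = y = lambda
x + y = 50 => 2*lambda = 50 => lambda = 25
x* = y* = 25 > 0, consistent with mu_x = mu_y = 0.
(Any feasible point with x = 0 or y = 0 has f = 0 > -625, so the minimum is not on those boundaries.)
min(-xy) = -625 (i.e. max xy = 625)
Multipliers: lambda = 25, mu_x = 0, mu_y = 0
Complementary slackness: lambda*(x + y - 50) = 25*(25 + 25 - 50) = 0, mu_x*x = 0*25 = 0, mu_y*y = 0*25 = 0. Satisfied.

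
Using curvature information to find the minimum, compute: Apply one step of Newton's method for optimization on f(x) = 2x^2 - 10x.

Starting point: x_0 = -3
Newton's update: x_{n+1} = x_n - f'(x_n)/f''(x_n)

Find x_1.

f(x) = 2x^2 - 10x
f'(x) = 4x + (-10), f''(x) = 4
Newton step: x_1 = x_0 - f'(x_0)/f''(x_0)
f'(-3) = -22
x_1 = -3 - -22/4 = 5/2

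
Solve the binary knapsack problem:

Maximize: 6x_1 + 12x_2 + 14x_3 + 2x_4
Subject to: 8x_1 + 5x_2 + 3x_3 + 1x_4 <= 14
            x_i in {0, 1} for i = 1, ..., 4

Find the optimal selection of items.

Items: item 1 (v=6, w=8), item 2 (v=12, w=5), item 3 (v=14, w=3), item 4 (v=2, w=1)
Capacity: 14
Checking all 16 subsets (w = total weight, v = total value):
  {}: w = 0, v = 0
  {1}: w = 8, v = 6
  {2}: w = 5, v = 12
  {3}: w = 3, v = 14
  {4}: w = 1, v = 2
  {1, 2}: w = 13, v = 18
  {1, 3}: w = 11, v = 20
  {1, 4}: w = 9, v = 8
  {2, 3}: w = 8, v = 26
  {2, 4}: w = 6, v = 14
  {3, 4}: w = 4, v = 16
  {1, 2, 3}: w = 16 > 14, infeasible
  {1, 2, 4}: w = 14, v = 20
  {1, 3, 4}: w = 12, v = 22
  {2, 3, 4}: w = 9, v = 28
  {1, 2, 3, 4}: w = 17 > 14, infeasible
Best feasible subset: items [2, 3, 4]
Total weight: 9 <= 14, total value: 28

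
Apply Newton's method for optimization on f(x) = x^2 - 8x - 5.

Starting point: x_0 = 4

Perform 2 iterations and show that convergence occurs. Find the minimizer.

f(x) = x^2 - 8x - 5, f'(x) = 2x + (-8), f''(x) = 2
Step 1: f'(4) = 0, x_1 = 4 - 0/2 = 4
Step 2: f'(4) = 0, x_2 = 4 (converged)
Newton's method converges in 1 step for quadratics.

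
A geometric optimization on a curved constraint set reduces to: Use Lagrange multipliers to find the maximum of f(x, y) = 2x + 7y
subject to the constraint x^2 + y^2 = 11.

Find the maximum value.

Set up Lagrange conditions: grad f = lambda * grad g
  2 = 2*lambda*x
  7 = 2*lambda*y
From these: x/y = 2/7, so x = 2t, y = 7t for some t.
Substitute into constraint: (2t)^2 + (7t)^2 = 11
  t^2 * 53 = 11
  t = sqrt(11/53)
Maximum = 2*x + 7*y = (2^2 + 7^2)*t = 53 * sqrt(11/53) = sqrt(583)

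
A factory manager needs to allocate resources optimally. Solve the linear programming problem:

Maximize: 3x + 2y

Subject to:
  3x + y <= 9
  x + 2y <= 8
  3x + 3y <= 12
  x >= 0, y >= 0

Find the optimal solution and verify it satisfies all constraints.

Feasible vertices: (0, 0), (0, 4), (5/2, 3/2), (3, 0)
Objective 3x + 2y at each vertex:
  (0, 0): 0
  (0, 4): 8
  (5/2, 3/2): 21/2
  (3, 0): 9
Maximum is 21/2 at (5/2, 3/2).
Verify constraints at (x, y) = (5/2, 3/2):
  3*(5/2) + 1*(3/2) = 9 <= 9 (active)
  1*(5/2) + 2*(3/2) = 11/2 <= 8
  3*(5/2) + 3*(3/2) = 12 <= 12 (active)
  x = 5/2 >= 0, y = 3/2 >= 0. All constraints satisfied.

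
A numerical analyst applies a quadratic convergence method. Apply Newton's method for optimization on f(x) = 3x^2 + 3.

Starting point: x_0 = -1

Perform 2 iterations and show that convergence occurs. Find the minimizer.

f(x) = 3x^2 + 3, f'(x) = 6x + (0), f''(x) = 6
Step 1: f'(-1) = -6, x_1 = -1 - -6/6 = 0
Step 2: f'(0) = 0, x_2 = 0 (converged)
Newton's method converges in 1 step for quadratics.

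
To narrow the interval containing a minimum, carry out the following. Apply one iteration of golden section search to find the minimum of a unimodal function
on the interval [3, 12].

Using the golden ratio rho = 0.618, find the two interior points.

Golden section search on [3, 12].
Golden ratio rho = 0.618 (approx).
Interior points:
  x_1 = 3 + (1-0.618)*9 = 6.4380
  x_2 = 3 + 0.618*9 = 8.5620
Compare f(x_1) and f(x_2) to determine which subinterval to keep.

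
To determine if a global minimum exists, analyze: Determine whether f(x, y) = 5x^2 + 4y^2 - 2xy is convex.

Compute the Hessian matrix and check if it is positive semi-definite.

f(x,y) = 5x^2 + 4y^2 - 2xy
Hessian H = [[10, -2], [-2, 8]]
trace(H) = 18, det(H) = 76
Eigenvalues: (18 +/- sqrt(20)) / 2 = 11.24, 6.764
Since both eigenvalues > 0, f is convex.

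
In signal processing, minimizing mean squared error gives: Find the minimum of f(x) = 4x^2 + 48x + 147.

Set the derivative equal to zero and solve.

f(x) = 4x^2 + 48x + 147
f'(x) = 8x + (48) = 0
x = -48/8 = -6
f(-6) = 3
Since f''(x) = 8 > 0, this is a minimum.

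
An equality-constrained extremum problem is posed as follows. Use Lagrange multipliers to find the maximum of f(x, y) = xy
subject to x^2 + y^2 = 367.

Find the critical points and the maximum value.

Lagrange conditions: y = 2*lambda*x and x = 2*lambda*y
If x = 0 then y = 0, violating the constraint, so x, y != 0.
Dividing: y/x = x/y => x^2 = y^2 => y = x or y = -x
Constraint: 2x^2 = 367 => x^2 = 367/2 => x = +/-sqrt(367/2)
Critical points: (sqrt(367/2), sqrt(367/2)), (-sqrt(367/2), -sqrt(367/2)), (sqrt(367/2), -sqrt(367/2)), (-sqrt(367/2), sqrt(367/2))
  y = x:  xy = x^2 = 367/2  at (sqrt(367/2), sqrt(367/2)) and (-sqrt(367/2), -sqrt(367/2))
  y = -x: xy = -x^2 = -367/2 at (sqrt(367/2), -sqrt(367/2)) and (-sqrt(367/2), sqrt(367/2))
Maximum xy = 367/2 at (sqrt(367/2), sqrt(367/2)) and (-sqrt(367/2), -sqrt(367/2))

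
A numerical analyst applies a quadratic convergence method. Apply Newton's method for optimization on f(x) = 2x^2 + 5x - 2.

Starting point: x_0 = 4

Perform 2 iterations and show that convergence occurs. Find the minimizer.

f(x) = 2x^2 + 5x - 2, f'(x) = 4x + (5), f''(x) = 4
Step 1: f'(4) = 21, x_1 = 4 - 21/4 = -5/4
Step 2: f'(-5/4) = 0, x_2 = -5/4 (converged)
Newton's method converges in 1 step for quadratics.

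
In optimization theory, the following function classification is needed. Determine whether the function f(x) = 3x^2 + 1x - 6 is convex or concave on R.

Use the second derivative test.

f(x) = 3x^2 + 1x - 6
f'(x) = 6x + 1
f''(x) = 6
Since f''(x) = 6 > 0 for all x, f is convex on R.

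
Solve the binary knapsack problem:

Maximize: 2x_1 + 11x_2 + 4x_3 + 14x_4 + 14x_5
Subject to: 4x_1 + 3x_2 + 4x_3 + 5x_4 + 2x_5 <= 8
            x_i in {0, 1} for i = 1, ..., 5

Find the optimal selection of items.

Items: item 1 (v=2, w=4), item 2 (v=11, w=3), item 3 (v=4, w=4), item 4 (v=14, w=5), item 5 (v=14, w=2)
Capacity: 8
Checking all 32 subsets (w = total weight, v = total value):
  {}: w = 0, v = 0
  {1}: w = 4, v = 2
  {2}: w = 3, v = 11
  {3}: w = 4, v = 4
  {4}: w = 5, v = 14
  {5}: w = 2, v = 14
  {1, 2}: w = 7, v = 13
  {1, 3}: w = 8, v = 6
  {1, 4}: w = 9 > 8, infeasible
  {1, 5}: w = 6, v = 16
  {2, 3}: w = 7, v = 15
  {2, 4}: w = 8, v = 25
  {2, 5}: w = 5, v = 25
  {3, 4}: w = 9 > 8, infeasible
  {3, 5}: w = 6, v = 18
  {4, 5}: w = 7, v = 28
  {1, 2, 3}: w = 11 > 8, infeasible
  {1, 2, 4}: w = 12 > 8, infeasible
  {1, 2, 5}: w = 9 > 8, infeasible
  {1, 3, 4}: w = 13 > 8, infeasible
  {1, 3, 5}: w = 10 > 8, infeasible
  {1, 4, 5}: w = 11 > 8, infeasible
  {2, 3, 4}: w = 12 > 8, infeasible
  {2, 3, 5}: w = 9 > 8, infeasible
  {2, 4, 5}: w = 10 > 8, infeasible
  {3, 4, 5}: w = 11 > 8, infeasible
  {1, 2, 3, 4}: w = 16 > 8, infeasible
  {1, 2, 3, 5}: w = 13 > 8, infeasible
  {1, 2, 4, 5}: w = 14 > 8, infeasible
  {1, 3, 4, 5}: w = 15 > 8, infeasible
  {2, 3, 4, 5}: w = 14 > 8, infeasible
  {1, 2, 3, 4, 5}: w = 18 > 8, infeasible
Best feasible subset: items [4, 5]
Total weight: 7 <= 8, total value: 28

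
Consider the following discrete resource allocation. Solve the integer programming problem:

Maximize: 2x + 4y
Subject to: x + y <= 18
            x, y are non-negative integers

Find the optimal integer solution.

Objective: 2x + 4y, constraint: x + y <= 18
Coefficient of y is 4 > coefficient of x is 2, so allocate the entire budget to y.
Optimal: x = 0, y = 18, value = 72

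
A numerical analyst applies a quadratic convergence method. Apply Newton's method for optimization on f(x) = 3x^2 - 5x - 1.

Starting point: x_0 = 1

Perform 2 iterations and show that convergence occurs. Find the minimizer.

f(x) = 3x^2 - 5x - 1, f'(x) = 6x + (-5), f''(x) = 6
Step 1: f'(1) = 1, x_1 = 1 - 1/6 = 5/6
Step 2: f'(5/6) = 0, x_2 = 5/6 (converged)
Newton's method converges in 1 step for quadratics.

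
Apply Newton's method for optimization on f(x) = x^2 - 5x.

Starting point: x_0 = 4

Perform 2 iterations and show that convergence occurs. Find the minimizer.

f(x) = x^2 - 5x, f'(x) = 2x + (-5), f''(x) = 2
Step 1: f'(4) = 3, x_1 = 4 - 3/2 = 5/2
Step 2: f'(5/2) = 0, x_2 = 5/2 (converged)
Newton's method converges in 1 step for quadratics.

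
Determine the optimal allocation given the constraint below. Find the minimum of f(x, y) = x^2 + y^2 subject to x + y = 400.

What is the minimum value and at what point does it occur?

Substitute y = 400 - x into f(x,y) = x^2 + y^2:
g(x) = x^2 + (400 - x)^2 = 2x^2 - 800x + 160000
g'(x) = 4x - 800 = 0  =>  x = 200
y = 400 - 200 = 200
Minimum value = 200^2 + 200^2 = 80000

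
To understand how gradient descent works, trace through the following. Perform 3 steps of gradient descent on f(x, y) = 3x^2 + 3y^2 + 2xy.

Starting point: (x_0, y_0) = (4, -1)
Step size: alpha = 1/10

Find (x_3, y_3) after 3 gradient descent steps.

f(x,y) = 3x^2 + 3y^2 + 2xy
grad_x = 6x + 2y, grad_y = 6y + 2x
Step 1: grad = (22, 2), (9/5, -6/5)
Step 2: grad = (42/5, -18/5), (24/25, -21/25)
Step 3: grad = (102/25, -78/25), (69/125, -66/125)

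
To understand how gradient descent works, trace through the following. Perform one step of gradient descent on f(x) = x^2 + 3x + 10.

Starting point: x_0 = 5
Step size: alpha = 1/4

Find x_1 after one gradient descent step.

f(x) = x^2 + 3x + 10
f'(x) = 2x + 3
f'(5) = 2*5 + (3) = 13
x_1 = x_0 - alpha * f'(x_0) = 5 - 1/4 * 13 = 7/4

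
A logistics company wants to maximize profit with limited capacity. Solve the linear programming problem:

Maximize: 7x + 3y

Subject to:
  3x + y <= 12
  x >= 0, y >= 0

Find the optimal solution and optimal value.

The feasible region has vertices at [(0, 0), (4, 0), (0, 12)].
Checking objective 7x + 3y at each vertex:
  (0, 0): 7*0 + 3*0 = 0
  (4, 0): 7*4 + 3*0 = 28
  (0, 12): 7*0 + 3*12 = 36
Maximum is 36 at (0, 12).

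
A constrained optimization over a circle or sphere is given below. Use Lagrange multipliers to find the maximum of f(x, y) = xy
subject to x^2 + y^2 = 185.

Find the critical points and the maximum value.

Lagrange conditions: y = 2*lambda*x and x = 2*lambda*y
If x = 0 then y = 0, violating the constraint, so x, y != 0.
Dividing: y/x = x/y => x^2 = y^2 => y = x or y = -x
Constraint: 2x^2 = 185 => x^2 = 185/2 => x = +/-sqrt(185/2)
Critical points: (sqrt(185/2), sqrt(185/2)), (-sqrt(185/2), -sqrt(185/2)), (sqrt(185/2), -sqrt(185/2)), (-sqrt(185/2), sqrt(185/2))
  y = x:  xy = x^2 = 185/2  at (sqrt(185/2), sqrt(185/2)) and (-sqrt(185/2), -sqrt(185/2))
  y = -x: xy = -x^2 = -185/2 at (sqrt(185/2), -sqrt(185/2)) and (-sqrt(185/2), sqrt(185/2))
Maximum xy = 185/2 at (sqrt(185/2), sqrt(185/2)) and (-sqrt(185/2), -sqrt(185/2))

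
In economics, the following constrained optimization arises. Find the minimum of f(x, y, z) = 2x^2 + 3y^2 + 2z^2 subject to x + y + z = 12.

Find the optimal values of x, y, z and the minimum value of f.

Using Lagrange multipliers on f = 2x^2 + 3y^2 + 2z^2 with constraint x + y + z = 12:
Conditions: 2*2*x = lambda, 2*3*y = lambda, 2*2*z = lambda
So x = lambda/4, y = lambda/6, z = lambda/4
Substituting into constraint: lambda * (2/3) = 12
lambda = 18
x = 9/2, y = 3, z = 9/2
Minimum value = 108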